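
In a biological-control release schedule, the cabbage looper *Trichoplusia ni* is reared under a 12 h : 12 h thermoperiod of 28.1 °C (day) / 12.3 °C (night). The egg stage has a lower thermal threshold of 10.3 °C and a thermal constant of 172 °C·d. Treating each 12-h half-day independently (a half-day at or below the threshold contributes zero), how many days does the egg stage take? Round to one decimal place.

Day half: max(0, 28.1 − 10.3) × 0.5 = 17.8 × 0.5 = 8.90 DD.
Night half: max(0, 12.3 − 10.3) × 0.5 = 2.0 × 0.5 = 1.00 DD.
Per 24 h: 9.90 DD/day.
Duration = 172 / 9.90 = 17.374 ≈ 17.4 days.

17.4 days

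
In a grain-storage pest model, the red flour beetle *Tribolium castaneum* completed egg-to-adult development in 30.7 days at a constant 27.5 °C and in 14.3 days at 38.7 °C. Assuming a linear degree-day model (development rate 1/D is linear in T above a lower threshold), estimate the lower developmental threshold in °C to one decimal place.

17.7 °C

Under the model K = D·(T − T_b), so D₁·(T₁ − T_b) = D₂·(T₂ − T_b).
30.7·(27.5 − T_b) = 14.3·(38.7 − T_b)
T_b = (30.7·27.5 − 14.3·38.7) / (30.7 − 14.3) = 290.84 / 16.4 = 17.734 °C ≈ 17.7 °C.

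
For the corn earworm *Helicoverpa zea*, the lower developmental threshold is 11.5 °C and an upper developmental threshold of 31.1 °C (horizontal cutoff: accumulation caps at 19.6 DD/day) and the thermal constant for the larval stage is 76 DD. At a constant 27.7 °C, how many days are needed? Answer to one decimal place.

4.7 days

Daily accumulation = 27.7 − 11.5 = 16.2 DD/day.
Duration = 76 / 16.2 = 4.691 ≈ 4.7 days.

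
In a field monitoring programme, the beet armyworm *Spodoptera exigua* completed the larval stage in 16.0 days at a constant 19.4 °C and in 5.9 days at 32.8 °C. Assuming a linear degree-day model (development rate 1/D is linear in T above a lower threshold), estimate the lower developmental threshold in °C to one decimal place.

Equal thermal constants: D₁(T₁ − T_b) = D₂(T₂ − T_b).
16.0·(19.4 − T_b) = 5.9·(32.8 − T_b)
T_b = (16.0·19.4 − 5.9·32.8) / (16.0 − 5.9) = 116.88 / 10.1 = 11.572 °C ≈ 11.6 °C.

11.6 °C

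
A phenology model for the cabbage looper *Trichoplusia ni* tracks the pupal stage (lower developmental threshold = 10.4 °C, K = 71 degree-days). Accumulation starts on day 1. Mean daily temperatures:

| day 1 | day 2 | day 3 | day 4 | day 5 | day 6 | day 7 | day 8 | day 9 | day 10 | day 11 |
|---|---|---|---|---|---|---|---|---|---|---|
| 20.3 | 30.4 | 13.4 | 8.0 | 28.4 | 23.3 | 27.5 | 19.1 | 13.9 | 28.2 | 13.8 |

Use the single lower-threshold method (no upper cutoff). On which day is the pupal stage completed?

day 7

Daily DD above 10.4 °C: 9.9, 20.0, 3.0, 0.0, 18.0, 12.9, 17.1, 8.7, 3.5, 17.8, 3.4.
Cumulative: 9.9, 29.9, 32.9, 32.9, 50.9, 63.8, 80.9, 89.6, 93.1, 110.9, 114.3.
The total first reaches 71 DD on day 7.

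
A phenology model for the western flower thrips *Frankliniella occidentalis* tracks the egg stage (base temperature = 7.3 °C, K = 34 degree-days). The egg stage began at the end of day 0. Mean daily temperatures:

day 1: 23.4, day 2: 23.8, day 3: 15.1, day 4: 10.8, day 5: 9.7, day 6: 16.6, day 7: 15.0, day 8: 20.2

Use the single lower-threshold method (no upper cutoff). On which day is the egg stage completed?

Daily DD above 7.3 °C: 16.1, 16.5, 7.8, 3.5, 2.4, 9.3, 7.7, 12.9.
Cumulative: 16.1, 32.6, 40.4, 43.9, 46.3, 55.6, 63.3, 76.2.
The total first reaches 34 DD on day 3.

day 3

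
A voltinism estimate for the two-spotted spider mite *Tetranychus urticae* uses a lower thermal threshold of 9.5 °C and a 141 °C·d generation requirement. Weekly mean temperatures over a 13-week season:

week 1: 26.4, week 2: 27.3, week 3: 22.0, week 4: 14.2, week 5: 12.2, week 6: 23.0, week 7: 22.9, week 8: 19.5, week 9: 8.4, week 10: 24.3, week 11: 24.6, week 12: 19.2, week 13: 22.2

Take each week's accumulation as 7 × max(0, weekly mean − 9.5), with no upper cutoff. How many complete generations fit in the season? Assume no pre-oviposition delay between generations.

Weekly DD (7 × max(0, T̄ − 9.5)): 118.3, 124.6, 87.5, 32.9, 18.9, 94.5, 93.8, 70.0, 0.0, 103.6, 105.7, 67.9, 88.9.
Season total = 1006.6 DD.
Complete generations = ⌊1006.6 / 141⌋ = 7.

7 generations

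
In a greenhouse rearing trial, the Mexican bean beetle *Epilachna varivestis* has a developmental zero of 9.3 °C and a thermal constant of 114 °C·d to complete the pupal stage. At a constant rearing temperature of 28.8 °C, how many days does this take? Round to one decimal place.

5.8 days

Daily accumulation = 28.8 − 9.3 = 19.5 DD/day.
Duration = 114 / 19.5 = 5.846 ≈ 5.8 days.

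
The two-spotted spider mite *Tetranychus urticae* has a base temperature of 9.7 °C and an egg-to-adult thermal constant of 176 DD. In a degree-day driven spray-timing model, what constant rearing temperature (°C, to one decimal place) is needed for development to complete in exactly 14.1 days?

22.2 °C

Required daily accumulation = 176 / 14.1 = 12.482 DD/day.
T = T_base + 12.482 = 9.7 + 12.482 = 22.182 ≈ 22.2 °C.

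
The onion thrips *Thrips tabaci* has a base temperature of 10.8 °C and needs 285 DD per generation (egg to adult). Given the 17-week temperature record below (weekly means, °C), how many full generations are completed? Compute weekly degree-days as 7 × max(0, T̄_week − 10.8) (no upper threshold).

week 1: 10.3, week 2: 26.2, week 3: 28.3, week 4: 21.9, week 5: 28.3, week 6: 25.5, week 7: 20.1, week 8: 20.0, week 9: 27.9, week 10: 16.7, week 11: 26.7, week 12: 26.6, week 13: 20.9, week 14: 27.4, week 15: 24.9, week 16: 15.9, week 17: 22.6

5 generations

Weekly DD (7 × max(0, T̄ − 10.8)): 0.0, 107.8, 122.5, 77.7, 122.5, 102.9, 65.1, 64.4, 119.7, 41.3, 111.3, 110.6, 70.7, 116.2, 98.7, 35.7, 82.6.
Season total = 1449.7 DD.
Complete generations = ⌊1449.7 / 285⌋ = 5.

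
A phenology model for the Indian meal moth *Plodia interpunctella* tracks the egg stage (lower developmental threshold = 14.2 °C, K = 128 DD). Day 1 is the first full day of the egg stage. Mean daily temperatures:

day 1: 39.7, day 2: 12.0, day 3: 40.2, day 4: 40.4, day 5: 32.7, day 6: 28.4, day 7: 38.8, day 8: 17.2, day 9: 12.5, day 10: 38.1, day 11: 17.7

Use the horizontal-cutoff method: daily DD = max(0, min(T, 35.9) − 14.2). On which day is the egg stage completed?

day 10

Daily DD above 14.2 °C (capped at 21.7): 21.7, 0.0, 21.7, 21.7, 18.5, 14.2, 21.7, 3.0, 0.0, 21.7, 3.5.
Cumulative: 21.7, 21.7, 43.4, 65.1, 83.6, 97.8, 119.5, 122.5, 122.5, 144.2, 147.7.
The total first reaches 128 DD on day 10.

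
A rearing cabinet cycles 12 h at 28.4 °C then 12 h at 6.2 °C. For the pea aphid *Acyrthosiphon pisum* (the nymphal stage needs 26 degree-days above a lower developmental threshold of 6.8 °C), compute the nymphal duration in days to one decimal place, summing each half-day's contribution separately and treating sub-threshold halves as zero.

Day half: max(0, 28.4 − 6.8) × 0.5 = 21.6 × 0.5 = 10.80 DD.
Night half: max(0, 6.2 − 6.8) × 0.5 = 0.0 × 0.5 = 0.00 DD.
Per 24 h: 10.80 DD/day.
Duration = 26 / 10.80 = 2.407 ≈ 2.4 days.

2.4 days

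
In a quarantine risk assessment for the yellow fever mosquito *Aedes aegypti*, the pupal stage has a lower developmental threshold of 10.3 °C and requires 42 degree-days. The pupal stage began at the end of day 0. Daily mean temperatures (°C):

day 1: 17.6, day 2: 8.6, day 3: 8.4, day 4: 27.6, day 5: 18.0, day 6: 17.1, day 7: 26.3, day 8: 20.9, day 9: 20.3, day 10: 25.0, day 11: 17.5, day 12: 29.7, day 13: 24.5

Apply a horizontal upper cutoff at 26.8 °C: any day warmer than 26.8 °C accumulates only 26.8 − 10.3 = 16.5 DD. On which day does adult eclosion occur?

day 7

Daily DD above 10.3 °C (capped at 16.5): 7.3, 0.0, 0.0, 16.5, 7.7, 6.8, 16.0, 10.6, 10.0, 14.7, 7.2, 16.5, 14.2.
Cumulative: 7.3, 7.3, 7.3, 23.8, 31.5, 38.3, 54.3, 64.9, 74.9, 89.6, 96.8, 113.3, 127.5.
The total first reaches 42 DD on day 7.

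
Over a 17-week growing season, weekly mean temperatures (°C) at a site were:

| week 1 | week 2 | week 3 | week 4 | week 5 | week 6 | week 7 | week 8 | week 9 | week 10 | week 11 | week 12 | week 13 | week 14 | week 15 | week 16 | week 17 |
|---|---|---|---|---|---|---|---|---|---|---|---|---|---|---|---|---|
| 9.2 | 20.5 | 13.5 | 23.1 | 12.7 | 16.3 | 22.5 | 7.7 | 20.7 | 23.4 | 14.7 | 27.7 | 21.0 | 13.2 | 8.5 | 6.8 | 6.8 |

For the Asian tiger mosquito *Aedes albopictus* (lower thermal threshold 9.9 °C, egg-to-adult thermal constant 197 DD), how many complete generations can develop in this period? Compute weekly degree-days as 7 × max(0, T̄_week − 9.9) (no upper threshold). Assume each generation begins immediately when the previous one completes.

3 generations

Weekly DD (7 × max(0, T̄ − 9.9)): 0.0, 74.2, 25.2, 92.4, 19.6, 44.8, 88.2, 0.0, 75.6, 94.5, 33.6, 124.6, 77.7, 23.1, 0.0, 0.0, 0.0.
Season total = 773.5 DD.
Complete generations = ⌊773.5 / 197⌋ = 3.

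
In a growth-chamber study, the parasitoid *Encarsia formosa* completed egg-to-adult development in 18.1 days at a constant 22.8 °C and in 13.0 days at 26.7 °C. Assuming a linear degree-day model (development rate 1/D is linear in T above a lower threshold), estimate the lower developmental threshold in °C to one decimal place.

Equal thermal constants: D₁(T₁ − T_b) = D₂(T₂ − T_b).
18.1·(22.8 − T_b) = 13.0·(26.7 − T_b)
T_b = (18.1·22.8 − 13.0·26.7) / (18.1 − 13.0) = 65.58 / 5.1 = 12.859 °C ≈ 12.9 °C.

12.9 °C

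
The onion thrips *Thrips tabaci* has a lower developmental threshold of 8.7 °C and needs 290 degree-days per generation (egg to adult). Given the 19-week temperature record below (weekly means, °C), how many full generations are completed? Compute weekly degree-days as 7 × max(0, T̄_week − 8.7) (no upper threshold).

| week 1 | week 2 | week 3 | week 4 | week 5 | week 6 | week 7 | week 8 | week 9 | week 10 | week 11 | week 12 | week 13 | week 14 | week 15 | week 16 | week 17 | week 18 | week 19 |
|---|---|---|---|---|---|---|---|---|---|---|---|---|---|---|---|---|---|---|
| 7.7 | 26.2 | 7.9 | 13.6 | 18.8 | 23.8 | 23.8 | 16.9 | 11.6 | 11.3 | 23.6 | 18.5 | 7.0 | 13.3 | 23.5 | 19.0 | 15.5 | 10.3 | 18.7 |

Weekly DD (7 × max(0, T̄ − 8.7)): 0.0, 122.5, 0.0, 34.3, 70.7, 105.7, 105.7, 57.4, 20.3, 18.2, 104.3, 68.6, 0.0, 32.2, 103.6, 72.1, 47.6, 11.2, 70.0.
Season total = 1044.4 DD.
Complete generations = ⌊1044.4 / 290⌋ = 3.

3 generations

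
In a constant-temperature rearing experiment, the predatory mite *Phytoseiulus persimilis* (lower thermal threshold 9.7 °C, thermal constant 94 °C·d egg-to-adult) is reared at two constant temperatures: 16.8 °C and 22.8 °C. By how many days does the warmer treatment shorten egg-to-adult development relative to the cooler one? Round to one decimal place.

6.1 days

At 16.8 °C: 94 / (16.8 − 9.7) = 94 / 7.1 = 13.239 d.
At 22.8 °C: 94 / (22.8 − 9.7) = 94 / 13.1 = 7.176 d.
Difference = |13.239 − 7.176| = 6.064 ≈ 6.1 days.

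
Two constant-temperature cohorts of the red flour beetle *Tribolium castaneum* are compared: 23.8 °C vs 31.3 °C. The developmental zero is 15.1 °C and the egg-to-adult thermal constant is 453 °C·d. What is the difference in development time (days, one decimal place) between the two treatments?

24.1 days

At 23.8 °C: 453 / (23.8 − 15.1) = 453 / 8.7 = 52.069 d.
At 31.3 °C: 453 / (31.3 − 15.1) = 453 / 16.2 = 27.963 d.
Difference = |52.069 − 27.963| = 24.106 ≈ 24.1 days.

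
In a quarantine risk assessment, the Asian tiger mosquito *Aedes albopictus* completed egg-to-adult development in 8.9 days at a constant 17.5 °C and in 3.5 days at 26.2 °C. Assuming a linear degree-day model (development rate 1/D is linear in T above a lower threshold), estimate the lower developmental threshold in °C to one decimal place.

11.9 °C

Linear rate model ⇒ the product D·(T − T_b) is constant across temperatures.
8.9·(17.5 − T_b) = 3.5·(26.2 − T_b)
T_b = (8.9·17.5 − 3.5·26.2) / (8.9 − 3.5) = 64.05 / 5.4 = 11.861 °C ≈ 11.9 °C.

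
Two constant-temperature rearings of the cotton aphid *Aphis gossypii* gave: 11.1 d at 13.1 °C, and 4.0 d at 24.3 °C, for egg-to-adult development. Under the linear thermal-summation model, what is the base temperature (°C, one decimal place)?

6.8 °C

Linear rate model ⇒ the product D·(T − T_b) is constant across temperatures.
11.1·(13.1 − T_b) = 4.0·(24.3 − T_b)
T_b = (11.1·13.1 − 4.0·24.3) / (11.1 − 4.0) = 48.21 / 7.1 = 6.790 °C ≈ 6.8 °C.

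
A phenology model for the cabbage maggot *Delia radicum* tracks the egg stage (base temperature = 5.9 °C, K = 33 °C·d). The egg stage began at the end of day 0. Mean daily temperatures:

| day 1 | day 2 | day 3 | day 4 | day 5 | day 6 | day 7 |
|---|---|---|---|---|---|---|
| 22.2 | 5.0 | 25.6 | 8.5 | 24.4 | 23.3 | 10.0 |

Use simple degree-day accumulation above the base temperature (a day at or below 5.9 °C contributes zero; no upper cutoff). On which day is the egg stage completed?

Daily DD above 5.9 °C: 16.3, 0.0, 19.7, 2.6, 18.5, 17.4, 4.1.
Cumulative: 16.3, 16.3, 36.0, 38.6, 57.1, 74.5, 78.6.
The total first reaches 33 DD on day 3.

day 3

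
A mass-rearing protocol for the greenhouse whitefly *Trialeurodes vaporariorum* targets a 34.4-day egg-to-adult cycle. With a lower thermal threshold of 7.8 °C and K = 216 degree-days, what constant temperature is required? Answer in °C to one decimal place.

Required daily accumulation = 216 / 34.4 = 6.279 DD/day.
T = T_base + 6.279 = 7.8 + 6.279 = 14.079 ≈ 14.1 °C.

14.1 °C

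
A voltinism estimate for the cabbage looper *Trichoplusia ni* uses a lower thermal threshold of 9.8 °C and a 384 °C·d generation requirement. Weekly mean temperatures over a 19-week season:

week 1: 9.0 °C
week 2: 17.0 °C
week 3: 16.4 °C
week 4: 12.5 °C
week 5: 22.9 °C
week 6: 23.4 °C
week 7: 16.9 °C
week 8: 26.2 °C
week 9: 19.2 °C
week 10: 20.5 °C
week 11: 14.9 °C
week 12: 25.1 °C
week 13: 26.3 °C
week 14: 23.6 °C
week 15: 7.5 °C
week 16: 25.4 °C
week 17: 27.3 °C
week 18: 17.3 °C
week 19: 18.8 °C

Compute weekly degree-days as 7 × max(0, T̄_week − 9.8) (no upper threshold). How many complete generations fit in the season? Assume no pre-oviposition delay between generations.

3 generations

Weekly DD (7 × max(0, T̄ − 9.8)): 0.0, 50.4, 46.2, 18.9, 91.7, 95.2, 49.7, 114.8, 65.8, 74.9, 35.7, 107.1, 115.5, 96.6, 0.0, 109.2, 122.5, 52.5, 63.0.
Season total = 1309.7 DD.
Complete generations = ⌊1309.7 / 384⌋ = 3.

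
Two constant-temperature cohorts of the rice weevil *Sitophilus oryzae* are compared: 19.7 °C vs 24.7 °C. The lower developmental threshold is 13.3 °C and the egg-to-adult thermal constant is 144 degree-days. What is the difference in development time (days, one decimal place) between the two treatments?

At 19.7 °C: 144 / (19.7 − 13.3) = 144 / 6.4 = 22.500 d.
At 24.7 °C: 144 / (24.7 − 13.3) = 144 / 11.4 = 12.632 d.
Difference = |22.500 − 12.632| = 9.868 ≈ 9.9 days.

9.9 days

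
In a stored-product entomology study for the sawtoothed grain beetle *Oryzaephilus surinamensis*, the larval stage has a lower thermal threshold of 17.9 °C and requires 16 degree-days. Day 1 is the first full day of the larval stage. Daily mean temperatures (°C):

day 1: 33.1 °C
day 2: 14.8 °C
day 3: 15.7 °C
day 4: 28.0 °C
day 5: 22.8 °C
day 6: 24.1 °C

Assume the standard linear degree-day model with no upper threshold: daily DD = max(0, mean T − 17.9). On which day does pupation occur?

Daily DD above 17.9 °C: 15.2, 0.0, 0.0, 10.1, 4.9, 6.2.
Cumulative: 15.2, 15.2, 15.2, 25.3, 30.2, 36.4.
The total first reaches 16 DD on day 4.

day 4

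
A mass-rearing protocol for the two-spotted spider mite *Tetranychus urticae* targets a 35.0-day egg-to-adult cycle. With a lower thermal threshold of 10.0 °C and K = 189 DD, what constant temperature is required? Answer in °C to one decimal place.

Required daily accumulation = 189 / 35.0 = 5.400 DD/day.
T = T_base + 5.400 = 10.0 + 5.400 = 15.400 ≈ 15.4 °C.

15.4 °C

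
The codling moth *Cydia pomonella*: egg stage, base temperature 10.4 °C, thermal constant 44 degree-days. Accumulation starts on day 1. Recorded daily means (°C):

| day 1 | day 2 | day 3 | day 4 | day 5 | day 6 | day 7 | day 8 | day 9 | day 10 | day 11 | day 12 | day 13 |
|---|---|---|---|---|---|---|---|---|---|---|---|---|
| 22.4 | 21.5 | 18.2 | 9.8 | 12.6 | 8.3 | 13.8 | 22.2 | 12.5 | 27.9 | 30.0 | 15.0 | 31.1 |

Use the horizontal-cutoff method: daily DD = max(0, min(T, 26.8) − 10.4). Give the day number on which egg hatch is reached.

day 8

Daily DD above 10.4 °C (capped at 16.4): 12.0, 11.1, 7.8, 0.0, 2.2, 0.0, 3.4, 11.8, 2.1, 16.4, 16.4, 4.6, 16.4.
Cumulative: 12.0, 23.1, 30.9, 30.9, 33.1, 33.1, 36.5, 48.3, 50.4, 66.8, 83.2, 87.8, 104.2.
The total first reaches 44 DD on day 8.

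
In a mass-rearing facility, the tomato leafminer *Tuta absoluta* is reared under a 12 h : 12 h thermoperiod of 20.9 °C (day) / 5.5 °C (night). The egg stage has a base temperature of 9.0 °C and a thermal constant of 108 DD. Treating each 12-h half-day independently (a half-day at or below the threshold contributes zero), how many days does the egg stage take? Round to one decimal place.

18.2 days

Day half: max(0, 20.9 − 9.0) × 0.5 = 11.9 × 0.5 = 5.95 DD.
Night half: max(0, 5.5 − 9.0) × 0.5 = 0.0 × 0.5 = 0.00 DD.
Per 24 h: 5.95 DD/day.
Duration = 108 / 5.95 = 18.151 ≈ 18.2 days.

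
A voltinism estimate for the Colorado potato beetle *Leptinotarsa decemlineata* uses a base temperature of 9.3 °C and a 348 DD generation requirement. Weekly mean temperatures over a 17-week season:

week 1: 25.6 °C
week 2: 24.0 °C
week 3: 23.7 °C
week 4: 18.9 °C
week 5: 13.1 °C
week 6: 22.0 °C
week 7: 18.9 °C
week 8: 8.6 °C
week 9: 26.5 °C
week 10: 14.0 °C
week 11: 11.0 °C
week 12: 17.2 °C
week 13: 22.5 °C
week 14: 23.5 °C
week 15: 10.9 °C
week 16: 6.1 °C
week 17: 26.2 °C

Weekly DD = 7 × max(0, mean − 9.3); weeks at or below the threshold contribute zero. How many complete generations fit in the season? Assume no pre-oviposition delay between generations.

3 generations

Weekly DD (7 × max(0, T̄ − 9.3)): 114.1, 102.9, 100.8, 67.2, 26.6, 88.9, 67.2, 0.0, 120.4, 32.9, 11.9, 55.3, 92.4, 99.4, 11.2, 0.0, 118.3.
Season total = 1109.5 DD.
Complete generations = ⌊1109.5 / 348⌋ = 3.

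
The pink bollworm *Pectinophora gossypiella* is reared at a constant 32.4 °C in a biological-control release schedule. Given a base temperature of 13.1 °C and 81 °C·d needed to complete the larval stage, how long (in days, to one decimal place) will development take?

Daily accumulation = 32.4 − 13.1 = 19.3 DD/day.
Duration = 81 / 19.3 = 4.197 ≈ 4.2 days.

4.2 days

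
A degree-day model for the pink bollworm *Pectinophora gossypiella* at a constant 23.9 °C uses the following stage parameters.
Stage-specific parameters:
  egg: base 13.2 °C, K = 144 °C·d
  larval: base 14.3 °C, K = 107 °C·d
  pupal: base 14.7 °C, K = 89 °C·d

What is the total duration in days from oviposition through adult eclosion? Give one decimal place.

34.3 days

egg: 144 / (23.9 − 13.2) = 144 / 10.7 = 13.458 d.
larval: 107 / (23.9 − 14.3) = 107 / 9.6 = 11.146 d.
pupal: 89 / (23.9 − 14.7) = 89 / 9.2 = 9.674 d.
Sum = 34.278 ≈ 34.3 days.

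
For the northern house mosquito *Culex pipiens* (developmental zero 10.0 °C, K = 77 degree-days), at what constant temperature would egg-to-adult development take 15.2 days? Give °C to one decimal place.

Required daily accumulation = 77 / 15.2 = 5.066 DD/day.
T = T_base + 5.066 = 10.0 + 5.066 = 15.066 ≈ 15.1 °C.

15.1 °C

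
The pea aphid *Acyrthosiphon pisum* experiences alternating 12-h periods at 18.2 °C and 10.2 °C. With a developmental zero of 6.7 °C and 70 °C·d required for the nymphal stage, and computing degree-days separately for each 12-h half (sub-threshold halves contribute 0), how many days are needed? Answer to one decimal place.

Day half: max(0, 18.2 − 6.7) × 0.5 = 11.5 × 0.5 = 5.75 DD.
Night half: max(0, 10.2 − 6.7) × 0.5 = 3.5 × 0.5 = 1.75 DD.
Per 24 h: 7.50 DD/day.
Duration = 70 / 7.50 = 9.333 ≈ 9.3 days.

9.3 days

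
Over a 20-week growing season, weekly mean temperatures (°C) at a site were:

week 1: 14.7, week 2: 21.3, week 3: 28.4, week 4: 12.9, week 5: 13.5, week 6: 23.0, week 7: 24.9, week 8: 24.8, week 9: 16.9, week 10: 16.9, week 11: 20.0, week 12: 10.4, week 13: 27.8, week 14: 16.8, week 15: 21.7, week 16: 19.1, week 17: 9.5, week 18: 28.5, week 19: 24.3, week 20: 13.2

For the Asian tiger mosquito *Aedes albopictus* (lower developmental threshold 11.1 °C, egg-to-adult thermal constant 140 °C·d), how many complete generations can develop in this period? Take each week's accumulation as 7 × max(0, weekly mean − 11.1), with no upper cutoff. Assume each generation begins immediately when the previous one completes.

Weekly DD (7 × max(0, T̄ − 11.1)): 25.2, 71.4, 121.1, 12.6, 16.8, 83.3, 96.6, 95.9, 40.6, 40.6, 62.3, 0.0, 116.9, 39.9, 74.2, 56.0, 0.0, 121.8, 92.4, 14.7.
Season total = 1182.3 DD.
Complete generations = ⌊1182.3 / 140⌋ = 8.

8 generations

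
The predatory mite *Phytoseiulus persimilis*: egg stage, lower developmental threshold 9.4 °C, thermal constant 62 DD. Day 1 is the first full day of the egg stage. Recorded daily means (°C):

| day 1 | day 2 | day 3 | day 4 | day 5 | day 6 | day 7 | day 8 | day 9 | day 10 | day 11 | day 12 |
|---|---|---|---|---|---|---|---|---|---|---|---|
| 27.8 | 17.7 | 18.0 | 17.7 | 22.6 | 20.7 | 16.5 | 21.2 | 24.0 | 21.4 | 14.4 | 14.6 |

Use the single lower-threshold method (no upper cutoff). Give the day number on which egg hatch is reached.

Daily DD above 9.4 °C: 18.4, 8.3, 8.6, 8.3, 13.2, 11.3, 7.1, 11.8, 14.6, 12.0, 5.0, 5.2.
Cumulative: 18.4, 26.7, 35.3, 43.6, 56.8, 68.1, 75.2, 87.0, 101.6, 113.6, 118.6, 123.8.
The total first reaches 62 DD on day 6.

day 6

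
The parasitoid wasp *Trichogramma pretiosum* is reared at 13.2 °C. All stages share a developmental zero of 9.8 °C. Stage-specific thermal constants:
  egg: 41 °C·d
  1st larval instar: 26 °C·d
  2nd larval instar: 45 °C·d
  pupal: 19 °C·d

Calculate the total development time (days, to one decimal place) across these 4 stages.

38.5 days

Daily accumulation at 13.2 °C = 13.2 − 9.8 = 3.4 DD/day.
Total K = 41 + 26 + 45 + 19 = 131 DD.
Total duration = 131 / 3.4 = 38.529 ≈ 38.5 days.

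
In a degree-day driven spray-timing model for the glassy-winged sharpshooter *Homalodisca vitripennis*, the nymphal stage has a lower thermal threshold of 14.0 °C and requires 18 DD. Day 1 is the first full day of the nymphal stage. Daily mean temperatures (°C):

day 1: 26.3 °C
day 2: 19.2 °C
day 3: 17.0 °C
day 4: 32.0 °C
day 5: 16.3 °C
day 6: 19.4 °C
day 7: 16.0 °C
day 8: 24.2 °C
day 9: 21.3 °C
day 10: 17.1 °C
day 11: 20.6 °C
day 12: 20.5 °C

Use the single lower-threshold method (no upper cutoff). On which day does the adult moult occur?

Daily DD above 14.0 °C: 12.3, 5.2, 3.0, 18.0, 2.3, 5.4, 2.0, 10.2, 7.3, 3.1, 6.6, 6.5.
Cumulative: 12.3, 17.5, 20.5, 38.5, 40.8, 46.2, 48.2, 58.4, 65.7, 68.8, 75.4, 81.9.
The total first reaches 18 DD on day 3.

day 3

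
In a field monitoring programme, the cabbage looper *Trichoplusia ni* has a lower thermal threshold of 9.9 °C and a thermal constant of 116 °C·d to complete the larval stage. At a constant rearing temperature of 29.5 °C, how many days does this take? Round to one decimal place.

Daily accumulation = 29.5 − 9.9 = 19.6 DD/day.
Duration = 116 / 19.6 = 5.918 ≈ 5.9 days.

5.9 days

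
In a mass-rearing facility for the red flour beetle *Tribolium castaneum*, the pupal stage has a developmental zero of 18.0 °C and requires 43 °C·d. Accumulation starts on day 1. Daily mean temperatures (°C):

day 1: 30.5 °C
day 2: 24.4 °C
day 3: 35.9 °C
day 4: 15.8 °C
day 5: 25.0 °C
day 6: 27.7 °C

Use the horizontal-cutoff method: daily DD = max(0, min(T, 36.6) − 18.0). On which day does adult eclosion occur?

Daily DD above 18.0 °C (capped at 18.6): 12.5, 6.4, 17.9, 0.0, 7.0, 9.7.
Cumulative: 12.5, 18.9, 36.8, 36.8, 43.8, 53.5.
The total first reaches 43 DD on day 5.

day 5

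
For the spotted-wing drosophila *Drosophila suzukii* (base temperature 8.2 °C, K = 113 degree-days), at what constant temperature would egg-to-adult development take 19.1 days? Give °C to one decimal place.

14.1 °C

Required daily accumulation = 113 / 19.1 = 5.916 DD/day.
T = T_base + 5.916 = 8.2 + 5.916 = 14.116 ≈ 14.1 °C.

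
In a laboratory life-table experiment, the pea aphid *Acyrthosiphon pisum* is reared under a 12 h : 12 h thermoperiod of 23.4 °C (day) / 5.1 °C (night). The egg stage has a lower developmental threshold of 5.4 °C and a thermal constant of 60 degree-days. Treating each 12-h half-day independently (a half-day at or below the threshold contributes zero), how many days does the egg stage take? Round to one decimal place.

Day half: max(0, 23.4 − 5.4) × 0.5 = 18.0 × 0.5 = 9.00 DD.
Night half: max(0, 5.1 − 5.4) × 0.5 = 0.0 × 0.5 = 0.00 DD.
Per 24 h: 9.00 DD/day.
Duration = 60 / 9.00 = 6.667 ≈ 6.7 days.

6.7 days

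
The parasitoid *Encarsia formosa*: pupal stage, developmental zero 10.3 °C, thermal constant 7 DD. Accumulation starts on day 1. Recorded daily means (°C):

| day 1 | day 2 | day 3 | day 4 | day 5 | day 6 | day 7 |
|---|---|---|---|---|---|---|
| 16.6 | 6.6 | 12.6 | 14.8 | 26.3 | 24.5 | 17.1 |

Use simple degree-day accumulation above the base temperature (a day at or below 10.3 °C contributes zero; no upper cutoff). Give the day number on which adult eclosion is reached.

Daily DD above 10.3 °C: 6.3, 0.0, 2.3, 4.5, 16.0, 14.2, 6.8.
Cumulative: 6.3, 6.3, 8.6, 13.1, 29.1, 43.3, 50.1.
The total first reaches 7 DD on day 3.

day 3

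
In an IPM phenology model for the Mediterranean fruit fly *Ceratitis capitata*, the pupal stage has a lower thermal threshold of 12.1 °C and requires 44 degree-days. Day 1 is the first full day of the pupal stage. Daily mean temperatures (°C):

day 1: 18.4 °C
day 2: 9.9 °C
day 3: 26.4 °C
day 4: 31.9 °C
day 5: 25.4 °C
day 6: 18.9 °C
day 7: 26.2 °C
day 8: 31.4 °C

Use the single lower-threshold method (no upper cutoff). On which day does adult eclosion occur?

Daily DD above 12.1 °C: 6.3, 0.0, 14.3, 19.8, 13.3, 6.8, 14.1, 19.3.
Cumulative: 6.3, 6.3, 20.6, 40.4, 53.7, 60.5, 74.6, 93.9.
The total first reaches 44 DD on day 5.

day 5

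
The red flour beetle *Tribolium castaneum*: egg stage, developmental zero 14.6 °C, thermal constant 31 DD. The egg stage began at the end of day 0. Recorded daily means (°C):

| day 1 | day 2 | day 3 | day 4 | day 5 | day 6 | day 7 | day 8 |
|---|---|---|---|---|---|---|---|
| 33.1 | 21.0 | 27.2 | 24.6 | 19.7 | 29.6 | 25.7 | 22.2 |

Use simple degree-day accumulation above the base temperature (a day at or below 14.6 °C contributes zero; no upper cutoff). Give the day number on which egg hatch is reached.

day 3

Daily DD above 14.6 °C: 18.5, 6.4, 12.6, 10.0, 5.1, 15.0, 11.1, 7.6.
Cumulative: 18.5, 24.9, 37.5, 47.5, 52.6, 67.6, 78.7, 86.3.
The total first reaches 31 DD on day 3.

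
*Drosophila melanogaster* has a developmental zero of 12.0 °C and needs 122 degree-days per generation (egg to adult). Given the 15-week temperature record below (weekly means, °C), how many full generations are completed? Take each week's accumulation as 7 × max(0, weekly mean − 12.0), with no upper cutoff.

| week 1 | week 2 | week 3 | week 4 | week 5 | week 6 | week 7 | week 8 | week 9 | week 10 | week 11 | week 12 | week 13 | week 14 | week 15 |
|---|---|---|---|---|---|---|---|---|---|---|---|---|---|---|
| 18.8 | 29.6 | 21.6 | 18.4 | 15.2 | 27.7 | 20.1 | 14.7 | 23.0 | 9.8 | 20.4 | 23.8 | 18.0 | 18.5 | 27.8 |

7 generations

Weekly DD (7 × max(0, T̄ − 12.0)): 47.6, 123.2, 67.2, 44.8, 22.4, 109.9, 56.7, 18.9, 77.0, 0.0, 58.8, 82.6, 42.0, 45.5, 110.6.
Season total = 907.2 DD.
Complete generations = ⌊907.2 / 122⌋ = 7.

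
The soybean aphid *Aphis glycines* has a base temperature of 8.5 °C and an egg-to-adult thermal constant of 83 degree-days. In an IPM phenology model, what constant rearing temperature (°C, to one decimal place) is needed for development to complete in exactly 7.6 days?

19.4 °C

Required daily accumulation = 83 / 7.6 = 10.921 DD/day.
T = T_base + 10.921 = 8.5 + 10.921 = 19.421 ≈ 19.4 °C.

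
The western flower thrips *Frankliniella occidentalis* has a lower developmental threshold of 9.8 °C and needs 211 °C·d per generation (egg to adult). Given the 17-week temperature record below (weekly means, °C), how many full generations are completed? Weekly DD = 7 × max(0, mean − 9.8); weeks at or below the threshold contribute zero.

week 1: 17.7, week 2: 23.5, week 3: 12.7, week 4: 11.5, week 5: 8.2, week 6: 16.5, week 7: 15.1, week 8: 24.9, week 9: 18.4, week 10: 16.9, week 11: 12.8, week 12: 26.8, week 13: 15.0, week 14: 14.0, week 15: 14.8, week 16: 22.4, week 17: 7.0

3 generations

Weekly DD (7 × max(0, T̄ − 9.8)): 55.3, 95.9, 20.3, 11.9, 0.0, 46.9, 37.1, 105.7, 60.2, 49.7, 21.0, 119.0, 36.4, 29.4, 35.0, 88.2, 0.0.
Season total = 812.0 DD.
Complete generations = ⌊812.0 / 211⌋ = 3.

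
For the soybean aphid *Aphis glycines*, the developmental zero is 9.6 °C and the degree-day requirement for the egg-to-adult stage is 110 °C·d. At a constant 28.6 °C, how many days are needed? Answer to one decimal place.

Daily accumulation = 28.6 − 9.6 = 19.0 DD/day.
Duration = 110 / 19.0 = 5.789 ≈ 5.8 days.

5.8 days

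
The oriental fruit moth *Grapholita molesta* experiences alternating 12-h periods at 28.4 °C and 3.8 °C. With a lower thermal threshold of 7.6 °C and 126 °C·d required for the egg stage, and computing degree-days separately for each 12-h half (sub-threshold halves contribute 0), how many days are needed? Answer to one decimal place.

12.1 days

Day half: max(0, 28.4 − 7.6) × 0.5 = 20.8 × 0.5 = 10.40 DD.
Night half: max(0, 3.8 − 7.6) × 0.5 = 0.0 × 0.5 = 0.00 DD.
Per 24 h: 10.40 DD/day.
Duration = 126 / 10.40 = 12.115 ≈ 12.1 days.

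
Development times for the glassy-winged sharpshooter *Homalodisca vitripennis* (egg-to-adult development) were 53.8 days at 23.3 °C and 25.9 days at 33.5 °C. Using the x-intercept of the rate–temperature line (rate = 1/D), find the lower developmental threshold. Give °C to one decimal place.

Linear rate model ⇒ the product D·(T − T_b) is constant across temperatures.
53.8·(23.3 − T_b) = 25.9·(33.5 − T_b)
T_b = (53.8·23.3 − 25.9·33.5) / (53.8 − 25.9) = 385.89 / 27.9 = 13.831 °C ≈ 13.8 °C.

13.8 °C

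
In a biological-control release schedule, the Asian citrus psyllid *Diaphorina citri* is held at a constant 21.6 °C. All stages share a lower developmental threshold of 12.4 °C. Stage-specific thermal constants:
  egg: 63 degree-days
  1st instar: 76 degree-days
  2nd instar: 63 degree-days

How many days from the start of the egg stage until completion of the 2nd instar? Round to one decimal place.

Daily accumulation at 21.6 °C = 21.6 − 12.4 = 9.2 DD/day.
Total K = 63 + 76 + 63 = 202 DD.
Total duration = 202 / 9.2 = 21.957 ≈ 22.0 days.

22.0 days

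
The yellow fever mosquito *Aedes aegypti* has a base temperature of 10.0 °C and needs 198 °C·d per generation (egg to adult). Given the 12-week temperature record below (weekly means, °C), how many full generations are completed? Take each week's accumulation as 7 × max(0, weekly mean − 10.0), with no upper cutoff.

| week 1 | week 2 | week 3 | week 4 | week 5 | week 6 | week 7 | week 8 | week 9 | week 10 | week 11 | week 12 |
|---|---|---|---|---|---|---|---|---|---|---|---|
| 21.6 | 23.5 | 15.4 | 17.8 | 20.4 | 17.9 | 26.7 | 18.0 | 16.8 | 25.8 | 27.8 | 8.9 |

Weekly DD (7 × max(0, T̄ − 10.0)): 81.2, 94.5, 37.8, 54.6, 72.8, 55.3, 116.9, 56.0, 47.6, 110.6, 124.6, 0.0.
Season total = 851.9 DD.
Complete generations = ⌊851.9 / 198⌋ = 4.

4 generations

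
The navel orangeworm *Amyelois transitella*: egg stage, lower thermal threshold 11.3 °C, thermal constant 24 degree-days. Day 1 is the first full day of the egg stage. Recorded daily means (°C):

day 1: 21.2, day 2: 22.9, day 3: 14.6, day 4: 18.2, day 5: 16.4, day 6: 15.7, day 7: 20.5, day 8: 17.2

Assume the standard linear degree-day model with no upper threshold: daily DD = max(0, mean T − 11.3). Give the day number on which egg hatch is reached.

Daily DD above 11.3 °C: 9.9, 11.6, 3.3, 6.9, 5.1, 4.4, 9.2, 5.9.
Cumulative: 9.9, 21.5, 24.8, 31.7, 36.8, 41.2, 50.4, 56.3.
The total first reaches 24 DD on day 3.

day 3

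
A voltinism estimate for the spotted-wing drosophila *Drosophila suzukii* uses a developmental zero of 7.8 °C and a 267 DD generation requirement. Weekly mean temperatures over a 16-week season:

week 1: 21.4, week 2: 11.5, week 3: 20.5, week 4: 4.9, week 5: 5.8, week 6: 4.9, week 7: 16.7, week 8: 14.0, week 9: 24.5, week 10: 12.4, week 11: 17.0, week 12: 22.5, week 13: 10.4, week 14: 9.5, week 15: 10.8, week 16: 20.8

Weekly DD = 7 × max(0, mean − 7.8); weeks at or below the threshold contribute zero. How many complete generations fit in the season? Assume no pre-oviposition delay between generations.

2 generations

Weekly DD (7 × max(0, T̄ − 7.8)): 95.2, 25.9, 88.9, 0.0, 0.0, 0.0, 62.3, 43.4, 116.9, 32.2, 64.4, 102.9, 18.2, 11.9, 21.0, 91.0.
Season total = 774.2 DD.
Complete generations = ⌊774.2 / 267⌋ = 2.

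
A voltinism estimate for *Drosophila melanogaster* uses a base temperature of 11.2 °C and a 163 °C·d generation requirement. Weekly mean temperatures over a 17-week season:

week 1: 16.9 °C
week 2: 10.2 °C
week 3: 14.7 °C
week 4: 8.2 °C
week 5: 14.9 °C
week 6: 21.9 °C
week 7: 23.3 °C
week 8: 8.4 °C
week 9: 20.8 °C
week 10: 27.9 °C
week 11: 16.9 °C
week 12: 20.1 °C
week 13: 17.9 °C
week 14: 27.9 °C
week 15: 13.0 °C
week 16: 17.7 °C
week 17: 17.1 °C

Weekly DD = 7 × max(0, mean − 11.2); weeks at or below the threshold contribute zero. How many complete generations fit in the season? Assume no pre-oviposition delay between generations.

4 generations

Weekly DD (7 × max(0, T̄ − 11.2)): 39.9, 0.0, 24.5, 0.0, 25.9, 74.9, 84.7, 0.0, 67.2, 116.9, 39.9, 62.3, 46.9, 116.9, 12.6, 45.5, 41.3.
Season total = 799.4 DD.
Complete generations = ⌊799.4 / 163⌋ = 4.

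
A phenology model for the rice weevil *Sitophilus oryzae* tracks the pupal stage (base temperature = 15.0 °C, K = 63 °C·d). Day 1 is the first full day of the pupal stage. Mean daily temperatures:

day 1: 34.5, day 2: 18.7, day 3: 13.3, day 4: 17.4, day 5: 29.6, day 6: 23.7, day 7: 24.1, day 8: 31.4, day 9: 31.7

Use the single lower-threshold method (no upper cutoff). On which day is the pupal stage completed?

Daily DD above 15.0 °C: 19.5, 3.7, 0.0, 2.4, 14.6, 8.7, 9.1, 16.4, 16.7.
Cumulative: 19.5, 23.2, 23.2, 25.6, 40.2, 48.9, 58.0, 74.4, 91.1.
The total first reaches 63 DD on day 8.

day 8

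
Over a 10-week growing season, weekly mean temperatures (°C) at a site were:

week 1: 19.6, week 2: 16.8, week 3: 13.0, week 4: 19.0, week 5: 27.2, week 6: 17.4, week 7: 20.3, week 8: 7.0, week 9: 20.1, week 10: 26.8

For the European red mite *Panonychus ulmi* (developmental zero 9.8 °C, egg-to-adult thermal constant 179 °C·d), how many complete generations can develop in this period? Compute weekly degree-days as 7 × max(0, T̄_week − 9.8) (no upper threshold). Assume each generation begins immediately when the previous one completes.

Weekly DD (7 × max(0, T̄ − 9.8)): 68.6, 49.0, 22.4, 64.4, 121.8, 53.2, 73.5, 0.0, 72.1, 119.0.
Season total = 644.0 DD.
Complete generations = ⌊644.0 / 179⌋ = 3.

3 generations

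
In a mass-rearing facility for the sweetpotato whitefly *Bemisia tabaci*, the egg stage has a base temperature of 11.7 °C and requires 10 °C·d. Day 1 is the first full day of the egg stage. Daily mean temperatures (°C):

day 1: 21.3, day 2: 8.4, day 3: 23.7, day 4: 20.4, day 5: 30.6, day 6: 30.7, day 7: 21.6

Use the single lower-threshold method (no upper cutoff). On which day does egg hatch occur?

Daily DD above 11.7 °C: 9.6, 0.0, 12.0, 8.7, 18.9, 19.0, 9.9.
Cumulative: 9.6, 9.6, 21.6, 30.3, 49.2, 68.2, 78.1.
The total first reaches 10 DD on day 3.

day 3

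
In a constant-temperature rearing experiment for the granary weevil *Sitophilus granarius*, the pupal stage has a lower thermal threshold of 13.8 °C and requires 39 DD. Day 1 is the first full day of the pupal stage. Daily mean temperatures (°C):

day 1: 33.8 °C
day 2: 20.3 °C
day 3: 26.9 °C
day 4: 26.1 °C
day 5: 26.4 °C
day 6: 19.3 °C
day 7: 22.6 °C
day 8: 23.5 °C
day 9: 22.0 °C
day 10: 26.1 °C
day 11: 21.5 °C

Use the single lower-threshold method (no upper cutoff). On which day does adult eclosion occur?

day 3

Daily DD above 13.8 °C: 20.0, 6.5, 13.1, 12.3, 12.6, 5.5, 8.8, 9.7, 8.2, 12.3, 7.7.
Cumulative: 20.0, 26.5, 39.6, 51.9, 64.5, 70.0, 78.8, 88.5, 96.7, 109.0, 116.7.
The total first reaches 39 DD on day 3.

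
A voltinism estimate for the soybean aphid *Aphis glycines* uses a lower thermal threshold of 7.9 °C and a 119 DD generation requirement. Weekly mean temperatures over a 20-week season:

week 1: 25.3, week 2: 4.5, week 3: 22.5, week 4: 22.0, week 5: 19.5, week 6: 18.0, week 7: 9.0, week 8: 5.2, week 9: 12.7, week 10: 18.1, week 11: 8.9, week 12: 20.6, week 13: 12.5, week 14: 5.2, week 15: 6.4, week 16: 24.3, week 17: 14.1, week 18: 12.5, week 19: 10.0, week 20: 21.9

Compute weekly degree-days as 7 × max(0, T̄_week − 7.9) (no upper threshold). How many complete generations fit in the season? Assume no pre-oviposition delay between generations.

Weekly DD (7 × max(0, T̄ − 7.9)): 121.8, 0.0, 102.2, 98.7, 81.2, 70.7, 7.7, 0.0, 33.6, 71.4, 7.0, 88.9, 32.2, 0.0, 0.0, 114.8, 43.4, 32.2, 14.7, 98.0.
Season total = 1018.5 DD.
Complete generations = ⌊1018.5 / 119⌋ = 8.

8 generations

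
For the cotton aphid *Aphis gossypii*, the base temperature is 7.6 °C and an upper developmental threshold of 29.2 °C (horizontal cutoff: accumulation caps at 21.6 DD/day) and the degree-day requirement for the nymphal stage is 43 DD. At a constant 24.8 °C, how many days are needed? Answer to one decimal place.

Daily accumulation = 24.8 − 7.6 = 17.2 DD/day.
Duration = 43 / 17.2 = 2.500 ≈ 2.5 days.

2.5 days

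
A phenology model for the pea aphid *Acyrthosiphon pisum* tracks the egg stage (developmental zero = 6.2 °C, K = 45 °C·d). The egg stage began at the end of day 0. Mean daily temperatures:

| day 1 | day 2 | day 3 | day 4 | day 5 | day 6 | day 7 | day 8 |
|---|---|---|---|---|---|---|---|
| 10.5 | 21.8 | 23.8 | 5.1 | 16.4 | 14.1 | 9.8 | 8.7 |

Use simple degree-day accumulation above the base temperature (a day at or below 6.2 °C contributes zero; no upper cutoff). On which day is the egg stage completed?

day 5

Daily DD above 6.2 °C: 4.3, 15.6, 17.6, 0.0, 10.2, 7.9, 3.6, 2.5.
Cumulative: 4.3, 19.9, 37.5, 37.5, 47.7, 55.6, 59.2, 61.7.
The total first reaches 45 DD on day 5.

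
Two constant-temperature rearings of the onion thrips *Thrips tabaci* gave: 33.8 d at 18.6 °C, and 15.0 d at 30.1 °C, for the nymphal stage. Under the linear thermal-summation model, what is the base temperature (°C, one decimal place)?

9.4 °C

Equal thermal constants: D₁(T₁ − T_b) = D₂(T₂ − T_b).
33.8·(18.6 − T_b) = 15.0·(30.1 − T_b)
T_b = (33.8·18.6 − 15.0·30.1) / (33.8 − 15.0) = 177.18 / 18.8 = 9.424 °C ≈ 9.4 °C.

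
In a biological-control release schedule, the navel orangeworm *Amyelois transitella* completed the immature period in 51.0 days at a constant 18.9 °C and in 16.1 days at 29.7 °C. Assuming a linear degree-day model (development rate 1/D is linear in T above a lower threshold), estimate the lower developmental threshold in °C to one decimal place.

13.9 °C

Equal thermal constants: D₁(T₁ − T_b) = D₂(T₂ − T_b).
51.0·(18.9 − T_b) = 16.1·(29.7 − T_b)
T_b = (51.0·18.9 − 16.1·29.7) / (51.0 − 16.1) = 485.73 / 34.9 = 13.918 °C ≈ 13.9 °C.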